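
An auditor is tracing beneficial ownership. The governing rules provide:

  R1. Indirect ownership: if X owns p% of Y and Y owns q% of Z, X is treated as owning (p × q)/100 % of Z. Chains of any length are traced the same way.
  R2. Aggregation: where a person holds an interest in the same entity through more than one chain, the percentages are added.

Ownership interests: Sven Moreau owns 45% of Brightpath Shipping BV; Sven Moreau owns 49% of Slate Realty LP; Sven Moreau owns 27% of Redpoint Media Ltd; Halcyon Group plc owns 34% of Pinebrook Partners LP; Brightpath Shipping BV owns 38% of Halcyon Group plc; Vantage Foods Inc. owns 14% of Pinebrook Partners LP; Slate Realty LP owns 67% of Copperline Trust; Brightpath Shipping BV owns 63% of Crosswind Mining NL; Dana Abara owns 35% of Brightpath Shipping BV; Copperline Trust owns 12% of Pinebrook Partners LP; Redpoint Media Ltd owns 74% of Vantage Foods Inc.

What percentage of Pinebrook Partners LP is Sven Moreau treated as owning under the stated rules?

Chain via Brightpath Shipping BV → Halcyon Group plc (R1): 45% × 38% × 34% = 5.814% of Pinebrook Partners LP.
Chain via Slate Realty LP → Copperline Trust (R1): 49% × 67% × 12% = 3.9396% of Pinebrook Partners LP.
Chain via Redpoint Media Ltd → Vantage Foods Inc. (R1): 27% × 74% × 14% = 2.7972% of Pinebrook Partners LP.
Aggregating (R2): 5.814% + 3.9396% + 2.7972% = 12.5508%.

12.5508%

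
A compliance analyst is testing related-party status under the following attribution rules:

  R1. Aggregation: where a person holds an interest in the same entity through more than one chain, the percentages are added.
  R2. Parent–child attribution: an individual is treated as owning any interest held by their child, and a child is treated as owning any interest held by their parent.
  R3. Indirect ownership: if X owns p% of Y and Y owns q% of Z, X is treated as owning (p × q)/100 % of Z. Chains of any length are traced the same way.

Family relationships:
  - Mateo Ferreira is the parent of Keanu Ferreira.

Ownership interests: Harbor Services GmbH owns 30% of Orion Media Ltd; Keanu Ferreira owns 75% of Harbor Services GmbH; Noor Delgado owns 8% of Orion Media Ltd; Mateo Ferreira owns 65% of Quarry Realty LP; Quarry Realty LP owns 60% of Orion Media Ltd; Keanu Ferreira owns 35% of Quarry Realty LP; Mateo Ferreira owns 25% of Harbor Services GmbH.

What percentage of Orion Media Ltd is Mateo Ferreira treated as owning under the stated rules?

90%

By parent–child attribution (R2), Mateo Ferreira is treated as also owning Keanu Ferreira's interest in Harbor Services GmbH, giving 25% + 75% = 100%.
By parent–child attribution (R2), Mateo Ferreira is treated as also owning Keanu Ferreira's interest in Quarry Realty LP, giving 65% + 35% = 100%.
Chain via Harbor Services GmbH (R3): 100% × 30% = 30% of Orion Media Ltd.
Chain via Quarry Realty LP (R3): 100% × 60% = 60% of Orion Media Ltd.
Aggregating (R1): 30% + 60% = 90%.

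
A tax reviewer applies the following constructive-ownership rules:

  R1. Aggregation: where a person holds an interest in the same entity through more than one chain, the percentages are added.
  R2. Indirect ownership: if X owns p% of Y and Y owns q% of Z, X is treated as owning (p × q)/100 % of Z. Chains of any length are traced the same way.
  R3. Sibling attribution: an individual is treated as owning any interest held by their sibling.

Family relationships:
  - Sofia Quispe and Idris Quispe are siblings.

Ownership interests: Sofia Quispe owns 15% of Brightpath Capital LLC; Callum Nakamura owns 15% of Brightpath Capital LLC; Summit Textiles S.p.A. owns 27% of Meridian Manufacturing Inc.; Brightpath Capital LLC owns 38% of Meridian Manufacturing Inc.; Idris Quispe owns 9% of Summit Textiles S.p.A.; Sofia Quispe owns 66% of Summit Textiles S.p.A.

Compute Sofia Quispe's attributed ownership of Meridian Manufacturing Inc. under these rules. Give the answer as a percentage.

By sibling attribution (R3), Sofia Quispe is treated as also owning Idris Quispe's interest in Summit Textiles S.p.A, giving 66% + 9% = 75%.
Chain via Brightpath Capital LLC (R2): 15% × 38% = 5.7% of Meridian Manufacturing Inc.
Chain via Summit Textiles S.p.A. (R2): 75% × 27% = 20.25% of Meridian Manufacturing Inc.
Aggregating (R1): 5.7% + 20.25% = 25.95%.

25.95%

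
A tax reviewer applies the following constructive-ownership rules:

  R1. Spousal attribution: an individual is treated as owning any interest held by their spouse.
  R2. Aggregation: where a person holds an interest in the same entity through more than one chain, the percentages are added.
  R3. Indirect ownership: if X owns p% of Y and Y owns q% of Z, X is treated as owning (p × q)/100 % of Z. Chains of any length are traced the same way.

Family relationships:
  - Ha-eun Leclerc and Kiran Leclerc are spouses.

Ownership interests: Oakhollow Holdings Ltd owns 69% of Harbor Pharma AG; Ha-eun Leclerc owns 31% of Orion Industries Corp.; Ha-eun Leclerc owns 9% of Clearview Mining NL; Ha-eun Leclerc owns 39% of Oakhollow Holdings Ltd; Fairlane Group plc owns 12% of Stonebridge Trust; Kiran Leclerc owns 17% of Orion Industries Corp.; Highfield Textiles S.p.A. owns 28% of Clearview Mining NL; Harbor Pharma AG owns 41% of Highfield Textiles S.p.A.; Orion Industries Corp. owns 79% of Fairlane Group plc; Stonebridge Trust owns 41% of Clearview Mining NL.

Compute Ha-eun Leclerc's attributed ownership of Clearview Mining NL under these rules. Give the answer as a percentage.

13.954932%

By spousal attribution (R1), Ha-eun Leclerc is treated as also owning Kiran Leclerc's interest in Orion Industries Corp, giving 31% + 17% = 48%.
Chain via Orion Industries Corp. → Fairlane Group plc → Stonebridge Trust (R3): 48% × 79% × 12% × 41% = 1.865664% of Clearview Mining NL.
Chain via Oakhollow Holdings Ltd → Harbor Pharma AG → Highfield Textiles S.p.A. (R3): 39% × 69% × 41% × 28% = 3.089268% of Clearview Mining NL.
Direct interest in Clearview Mining NL: 9%.
Aggregating (R2): 1.865664% + 3.089268% + 9% = 13.954932%.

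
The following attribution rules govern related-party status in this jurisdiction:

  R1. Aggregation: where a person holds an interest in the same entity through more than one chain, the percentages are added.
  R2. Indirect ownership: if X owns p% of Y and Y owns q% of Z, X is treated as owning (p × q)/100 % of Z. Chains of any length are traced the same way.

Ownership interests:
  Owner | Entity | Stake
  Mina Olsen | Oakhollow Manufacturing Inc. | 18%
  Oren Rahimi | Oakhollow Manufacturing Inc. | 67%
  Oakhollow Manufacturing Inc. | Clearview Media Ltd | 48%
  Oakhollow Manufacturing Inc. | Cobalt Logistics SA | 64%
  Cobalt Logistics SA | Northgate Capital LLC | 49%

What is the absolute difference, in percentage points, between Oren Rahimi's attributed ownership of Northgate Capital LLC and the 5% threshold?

16.0112

Chain via Oakhollow Manufacturing Inc. → Cobalt Logistics SA (R2): 67% × 64% × 49% = 21.0112% of Northgate Capital LLC.
21.0112% exceeds the 5% threshold by 16.0112 percentage points.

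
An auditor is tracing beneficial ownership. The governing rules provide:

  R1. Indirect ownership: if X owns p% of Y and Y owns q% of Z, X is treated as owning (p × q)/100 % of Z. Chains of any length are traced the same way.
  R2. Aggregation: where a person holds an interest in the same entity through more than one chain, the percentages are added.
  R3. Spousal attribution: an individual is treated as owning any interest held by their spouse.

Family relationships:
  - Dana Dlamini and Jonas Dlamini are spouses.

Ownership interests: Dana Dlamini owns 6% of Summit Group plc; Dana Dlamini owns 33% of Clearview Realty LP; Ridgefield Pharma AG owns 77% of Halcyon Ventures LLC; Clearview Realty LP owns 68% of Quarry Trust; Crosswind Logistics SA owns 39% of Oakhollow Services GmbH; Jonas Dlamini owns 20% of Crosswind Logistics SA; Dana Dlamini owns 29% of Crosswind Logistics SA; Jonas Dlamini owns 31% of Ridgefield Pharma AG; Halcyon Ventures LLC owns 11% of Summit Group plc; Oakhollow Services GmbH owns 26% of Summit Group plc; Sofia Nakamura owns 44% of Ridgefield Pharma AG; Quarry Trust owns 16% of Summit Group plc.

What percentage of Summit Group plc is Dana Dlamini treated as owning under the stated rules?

By spousal attribution (R3), Dana Dlamini is treated as also owning Jonas Dlamini's interest in Crosswind Logistics SA, giving 29% + 20% = 49%.
By spousal attribution (R3), Dana Dlamini is treated as owning Jonas Dlamini's 31% interest in Ridgefield Pharma AG.
Chain via Crosswind Logistics SA → Oakhollow Services GmbH (R1): 49% × 39% × 26% = 4.9686% of Summit Group plc.
Chain via Clearview Realty LP → Quarry Trust (R1): 33% × 68% × 16% = 3.5904% of Summit Group plc.
Direct interest in Summit Group plc: 6%.
Chain via Ridgefield Pharma AG → Halcyon Ventures LLC (R1): 31% × 77% × 11% = 2.6257% of Summit Group plc.
Aggregating (R2): 4.9686% + 3.5904% + 6% + 2.6257% = 17.1847%.

17.1847%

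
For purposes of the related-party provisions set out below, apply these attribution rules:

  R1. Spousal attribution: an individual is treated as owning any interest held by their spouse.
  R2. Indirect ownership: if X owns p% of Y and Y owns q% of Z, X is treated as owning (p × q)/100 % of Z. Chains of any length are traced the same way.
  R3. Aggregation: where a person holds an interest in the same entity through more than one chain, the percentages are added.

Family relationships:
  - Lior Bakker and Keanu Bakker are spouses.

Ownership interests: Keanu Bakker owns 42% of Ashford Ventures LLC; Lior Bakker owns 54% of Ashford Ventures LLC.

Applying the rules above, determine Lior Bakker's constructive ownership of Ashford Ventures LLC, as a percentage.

By spousal attribution (R1), Lior Bakker is treated as also owning Keanu Bakker's interest in Ashford Ventures LLC, giving 54% + 42% = 96%.
Direct interest in Ashford Ventures LLC: 96%.

96%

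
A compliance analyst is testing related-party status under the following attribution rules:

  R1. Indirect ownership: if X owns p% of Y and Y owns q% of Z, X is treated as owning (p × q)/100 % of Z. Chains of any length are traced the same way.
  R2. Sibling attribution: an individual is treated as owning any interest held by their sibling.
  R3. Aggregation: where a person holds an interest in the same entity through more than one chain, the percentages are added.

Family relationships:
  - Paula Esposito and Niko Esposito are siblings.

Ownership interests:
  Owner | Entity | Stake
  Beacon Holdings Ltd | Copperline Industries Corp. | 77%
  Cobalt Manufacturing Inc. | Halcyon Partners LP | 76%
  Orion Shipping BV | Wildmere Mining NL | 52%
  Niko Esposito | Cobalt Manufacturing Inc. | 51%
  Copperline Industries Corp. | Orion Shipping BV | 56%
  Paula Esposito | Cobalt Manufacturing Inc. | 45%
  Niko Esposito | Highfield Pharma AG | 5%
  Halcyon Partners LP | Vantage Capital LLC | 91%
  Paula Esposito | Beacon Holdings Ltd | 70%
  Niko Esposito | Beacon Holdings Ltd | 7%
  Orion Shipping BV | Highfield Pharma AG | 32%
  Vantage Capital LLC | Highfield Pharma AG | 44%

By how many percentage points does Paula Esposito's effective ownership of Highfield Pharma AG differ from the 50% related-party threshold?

By sibling attribution (R2), Paula Esposito is treated as also owning Niko Esposito's interest in Beacon Holdings Ltd, giving 70% + 7% = 77%.
By sibling attribution (R2), Paula Esposito is treated as also owning Niko Esposito's interest in Cobalt Manufacturing Inc, giving 45% + 51% = 96%.
By sibling attribution (R2), Paula Esposito is treated as owning Niko Esposito's 5% interest in Highfield Pharma AG.
Chain via Beacon Holdings Ltd → Copperline Industries Corp. → Orion Shipping BV (R1): 77% × 77% × 56% × 32% = 10.624768% of Highfield Pharma AG.
Chain via Cobalt Manufacturing Inc. → Halcyon Partners LP → Vantage Capital LLC (R1): 96% × 76% × 91% × 44% = 29.213184% of Highfield Pharma AG.
Direct interest in Highfield Pharma AG: 5%.
Aggregating (R3): 10.624768% + 29.213184% + 5% = 44.837952%.
44.837952% falls short of the 50% threshold by 5.162048 percentage points.

5.162048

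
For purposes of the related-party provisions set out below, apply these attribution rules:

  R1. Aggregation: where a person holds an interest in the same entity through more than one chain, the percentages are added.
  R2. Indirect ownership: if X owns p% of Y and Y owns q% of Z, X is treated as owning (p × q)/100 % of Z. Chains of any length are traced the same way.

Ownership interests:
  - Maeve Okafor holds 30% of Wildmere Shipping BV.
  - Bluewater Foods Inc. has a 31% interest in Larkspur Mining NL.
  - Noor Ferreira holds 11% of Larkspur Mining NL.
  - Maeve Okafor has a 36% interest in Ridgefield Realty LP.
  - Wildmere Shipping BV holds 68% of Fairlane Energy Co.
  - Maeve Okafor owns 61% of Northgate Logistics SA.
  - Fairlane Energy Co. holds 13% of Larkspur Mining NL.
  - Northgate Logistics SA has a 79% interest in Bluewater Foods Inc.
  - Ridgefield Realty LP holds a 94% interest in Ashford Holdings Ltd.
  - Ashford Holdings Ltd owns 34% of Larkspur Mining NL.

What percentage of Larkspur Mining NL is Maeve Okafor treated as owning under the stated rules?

29.0965%

Chain via Wildmere Shipping BV → Fairlane Energy Co. (R2): 30% × 68% × 13% = 2.652% of Larkspur Mining NL.
Chain via Ridgefield Realty LP → Ashford Holdings Ltd (R2): 36% × 94% × 34% = 11.5056% of Larkspur Mining NL.
Chain via Northgate Logistics SA → Bluewater Foods Inc. (R2): 61% × 79% × 31% = 14.9389% of Larkspur Mining NL.
Aggregating (R1): 2.652% + 11.5056% + 14.9389% = 29.0965%.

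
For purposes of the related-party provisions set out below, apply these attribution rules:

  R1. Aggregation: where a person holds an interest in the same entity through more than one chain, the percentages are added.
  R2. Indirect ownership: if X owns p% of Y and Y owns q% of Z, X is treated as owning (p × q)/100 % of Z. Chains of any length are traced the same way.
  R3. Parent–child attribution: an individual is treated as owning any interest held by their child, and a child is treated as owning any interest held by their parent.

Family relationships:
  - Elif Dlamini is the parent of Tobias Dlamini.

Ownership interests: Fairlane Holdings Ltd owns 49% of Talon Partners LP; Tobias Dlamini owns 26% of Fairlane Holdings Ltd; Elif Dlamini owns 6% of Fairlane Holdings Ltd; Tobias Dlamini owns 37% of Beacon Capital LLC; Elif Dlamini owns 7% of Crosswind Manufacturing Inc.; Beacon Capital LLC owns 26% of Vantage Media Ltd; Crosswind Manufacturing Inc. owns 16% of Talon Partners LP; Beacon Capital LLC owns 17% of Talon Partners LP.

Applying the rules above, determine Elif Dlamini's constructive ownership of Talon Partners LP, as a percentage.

By parent–child attribution (R3), Elif Dlamini is treated as also owning Tobias Dlamini's interest in Fairlane Holdings Ltd, giving 6% + 26% = 32%.
By parent–child attribution (R3), Elif Dlamini is treated as owning Tobias Dlamini's 37% interest in Beacon Capital LLC.
Chain via Fairlane Holdings Ltd (R2): 32% × 49% = 15.68% of Talon Partners LP.
Chain via Crosswind Manufacturing Inc. (R2): 7% × 16% = 1.12% of Talon Partners LP.
Chain via Beacon Capital LLC (R2): 37% × 17% = 6.29% of Talon Partners LP.
Aggregating (R1): 15.68% + 1.12% + 6.29% = 23.09%.

23.09%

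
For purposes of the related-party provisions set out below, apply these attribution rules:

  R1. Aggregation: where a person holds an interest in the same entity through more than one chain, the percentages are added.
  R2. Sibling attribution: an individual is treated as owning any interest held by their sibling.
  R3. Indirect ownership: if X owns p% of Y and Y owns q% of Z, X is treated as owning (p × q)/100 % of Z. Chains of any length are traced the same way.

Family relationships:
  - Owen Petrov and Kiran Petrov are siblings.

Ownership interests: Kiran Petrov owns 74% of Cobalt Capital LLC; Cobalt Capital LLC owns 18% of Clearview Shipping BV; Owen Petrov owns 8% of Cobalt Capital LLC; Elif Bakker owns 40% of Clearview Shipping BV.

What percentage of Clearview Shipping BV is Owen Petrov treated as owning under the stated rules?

14.76%

By sibling attribution (R2), Owen Petrov is treated as also owning Kiran Petrov's interest in Cobalt Capital LLC, giving 8% + 74% = 82%.
Chain via Cobalt Capital LLC (R3): 82% × 18% = 14.76% of Clearview Shipping BV.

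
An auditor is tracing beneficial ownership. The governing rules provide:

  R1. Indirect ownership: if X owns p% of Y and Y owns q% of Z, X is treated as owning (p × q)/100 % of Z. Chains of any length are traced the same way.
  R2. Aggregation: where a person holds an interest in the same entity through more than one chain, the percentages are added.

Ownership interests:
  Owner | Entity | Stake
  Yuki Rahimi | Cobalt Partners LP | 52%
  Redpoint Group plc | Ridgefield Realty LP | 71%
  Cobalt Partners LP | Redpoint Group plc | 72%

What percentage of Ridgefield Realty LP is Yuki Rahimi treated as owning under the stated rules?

26.5824%

Chain via Cobalt Partners LP → Redpoint Group plc (R1): 52% × 72% × 71% = 26.5824% of Ridgefield Realty LP.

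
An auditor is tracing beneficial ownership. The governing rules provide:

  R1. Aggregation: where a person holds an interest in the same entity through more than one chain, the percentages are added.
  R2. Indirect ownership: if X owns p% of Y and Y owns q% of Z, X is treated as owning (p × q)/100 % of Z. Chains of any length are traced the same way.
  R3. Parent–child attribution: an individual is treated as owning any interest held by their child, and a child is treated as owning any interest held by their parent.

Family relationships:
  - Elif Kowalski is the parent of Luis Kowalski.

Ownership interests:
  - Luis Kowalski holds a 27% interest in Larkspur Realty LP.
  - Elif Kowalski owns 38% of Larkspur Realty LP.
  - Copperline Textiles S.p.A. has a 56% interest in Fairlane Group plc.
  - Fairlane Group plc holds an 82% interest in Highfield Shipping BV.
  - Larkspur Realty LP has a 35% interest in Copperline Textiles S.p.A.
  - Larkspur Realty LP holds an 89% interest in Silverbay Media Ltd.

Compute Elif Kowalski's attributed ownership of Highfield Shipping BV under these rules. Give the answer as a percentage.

By parent–child attribution (R3), Elif Kowalski is treated as also owning Luis Kowalski's interest in Larkspur Realty LP, giving 38% + 27% = 65%.
Chain via Larkspur Realty LP → Copperline Textiles S.p.A. → Fairlane Group plc (R2): 65% × 35% × 56% × 82% = 10.4468% of Highfield Shipping BV.

10.4468%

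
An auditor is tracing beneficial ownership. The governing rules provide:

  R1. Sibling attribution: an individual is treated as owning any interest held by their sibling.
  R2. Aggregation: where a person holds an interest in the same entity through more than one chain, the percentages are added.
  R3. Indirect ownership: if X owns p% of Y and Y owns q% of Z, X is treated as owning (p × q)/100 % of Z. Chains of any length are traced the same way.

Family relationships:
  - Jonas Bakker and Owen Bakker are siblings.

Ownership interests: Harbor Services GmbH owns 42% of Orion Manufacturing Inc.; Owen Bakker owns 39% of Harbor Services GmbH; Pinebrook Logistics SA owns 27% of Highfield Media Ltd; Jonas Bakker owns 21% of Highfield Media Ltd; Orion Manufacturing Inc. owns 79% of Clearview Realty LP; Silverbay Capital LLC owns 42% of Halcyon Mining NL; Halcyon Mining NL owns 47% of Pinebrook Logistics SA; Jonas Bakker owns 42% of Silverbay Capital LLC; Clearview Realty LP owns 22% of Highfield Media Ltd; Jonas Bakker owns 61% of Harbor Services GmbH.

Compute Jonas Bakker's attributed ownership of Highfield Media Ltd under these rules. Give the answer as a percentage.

30.538116%

By sibling attribution (R1), Jonas Bakker is treated as also owning Owen Bakker's interest in Harbor Services GmbH, giving 61% + 39% = 100%.
Chain via Silverbay Capital LLC → Halcyon Mining NL → Pinebrook Logistics SA (R3): 42% × 42% × 47% × 27% = 2.238516% of Highfield Media Ltd.
Chain via Harbor Services GmbH → Orion Manufacturing Inc. → Clearview Realty LP (R3): 100% × 42% × 79% × 22% = 7.2996% of Highfield Media Ltd.
Direct interest in Highfield Media Ltd: 21%.
Aggregating (R2): 2.238516% + 7.2996% + 21% = 30.538116%.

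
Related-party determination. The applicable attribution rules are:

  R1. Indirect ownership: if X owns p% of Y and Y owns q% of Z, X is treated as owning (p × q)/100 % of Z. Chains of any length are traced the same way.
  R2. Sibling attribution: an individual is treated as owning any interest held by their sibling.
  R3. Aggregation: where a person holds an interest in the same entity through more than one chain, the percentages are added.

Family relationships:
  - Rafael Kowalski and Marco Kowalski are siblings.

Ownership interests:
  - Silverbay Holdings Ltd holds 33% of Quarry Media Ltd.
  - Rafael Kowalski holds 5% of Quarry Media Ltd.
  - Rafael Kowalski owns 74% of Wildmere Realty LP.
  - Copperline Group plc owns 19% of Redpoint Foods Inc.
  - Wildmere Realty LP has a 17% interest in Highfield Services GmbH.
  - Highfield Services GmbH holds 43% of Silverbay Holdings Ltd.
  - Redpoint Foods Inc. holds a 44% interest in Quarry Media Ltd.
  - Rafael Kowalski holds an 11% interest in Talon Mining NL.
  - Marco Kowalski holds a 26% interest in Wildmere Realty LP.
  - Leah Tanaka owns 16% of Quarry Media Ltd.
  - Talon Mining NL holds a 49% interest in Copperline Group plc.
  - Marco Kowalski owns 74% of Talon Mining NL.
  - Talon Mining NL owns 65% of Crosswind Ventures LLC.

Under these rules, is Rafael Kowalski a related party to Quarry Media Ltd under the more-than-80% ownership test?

By sibling attribution (R2), Rafael Kowalski is treated as also owning Marco Kowalski's interest in Wildmere Realty LP, giving 74% + 26% = 100%.
By sibling attribution (R2), Rafael Kowalski is treated as also owning Marco Kowalski's interest in Talon Mining NL, giving 11% + 74% = 85%.
Chain via Wildmere Realty LP → Highfield Services GmbH → Silverbay Holdings Ltd (R1): 100% × 17% × 43% × 33% = 2.4123% of Quarry Media Ltd.
Chain via Talon Mining NL → Copperline Group plc → Redpoint Foods Inc. (R1): 85% × 49% × 19% × 44% = 3.48194% of Quarry Media Ltd.
Direct interest in Quarry Media Ltd: 5%.
Aggregating (R3): 2.4123% + 3.48194% + 5% = 10.89424%.
10.89424% does not exceed the 80% threshold, so Rafael is not a related party to Quarry Media Ltd.

No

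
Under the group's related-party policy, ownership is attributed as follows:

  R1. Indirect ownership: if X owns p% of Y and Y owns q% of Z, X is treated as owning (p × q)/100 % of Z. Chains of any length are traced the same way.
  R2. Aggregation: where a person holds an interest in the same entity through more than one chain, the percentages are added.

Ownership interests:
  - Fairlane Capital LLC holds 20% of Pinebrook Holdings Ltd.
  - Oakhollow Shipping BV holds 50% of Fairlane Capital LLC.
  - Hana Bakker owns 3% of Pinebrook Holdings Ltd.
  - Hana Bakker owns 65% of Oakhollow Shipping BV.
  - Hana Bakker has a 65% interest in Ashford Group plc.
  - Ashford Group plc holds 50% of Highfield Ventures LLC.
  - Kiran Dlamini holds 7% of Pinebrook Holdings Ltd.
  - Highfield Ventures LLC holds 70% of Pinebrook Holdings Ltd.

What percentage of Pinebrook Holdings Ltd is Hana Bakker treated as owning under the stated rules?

Chain via Ashford Group plc → Highfield Ventures LLC (R1): 65% × 50% × 70% = 22.75% of Pinebrook Holdings Ltd.
Chain via Oakhollow Shipping BV → Fairlane Capital LLC (R1): 65% × 50% × 20% = 6.5% of Pinebrook Holdings Ltd.
Direct interest in Pinebrook Holdings Ltd: 3%.
Aggregating (R2): 22.75% + 6.5% + 3% = 32.25%.

32.25%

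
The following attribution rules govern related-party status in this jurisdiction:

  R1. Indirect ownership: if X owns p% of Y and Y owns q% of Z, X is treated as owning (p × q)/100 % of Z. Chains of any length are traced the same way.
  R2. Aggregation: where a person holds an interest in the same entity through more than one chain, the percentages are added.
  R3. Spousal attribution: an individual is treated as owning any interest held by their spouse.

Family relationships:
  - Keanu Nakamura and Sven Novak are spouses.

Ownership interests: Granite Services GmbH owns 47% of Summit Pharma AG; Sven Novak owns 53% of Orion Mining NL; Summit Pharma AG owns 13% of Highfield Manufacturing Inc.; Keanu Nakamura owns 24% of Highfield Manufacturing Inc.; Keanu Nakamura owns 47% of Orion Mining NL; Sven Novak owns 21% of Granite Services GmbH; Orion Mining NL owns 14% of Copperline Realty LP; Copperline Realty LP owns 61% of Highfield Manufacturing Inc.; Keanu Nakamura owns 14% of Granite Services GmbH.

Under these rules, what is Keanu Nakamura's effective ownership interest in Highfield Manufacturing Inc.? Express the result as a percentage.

34.6785%

By spousal attribution (R3), Keanu Nakamura is treated as also owning Sven Novak's interest in Granite Services GmbH, giving 14% + 21% = 35%.
By spousal attribution (R3), Keanu Nakamura is treated as also owning Sven Novak's interest in Orion Mining NL, giving 47% + 53% = 100%.
Chain via Granite Services GmbH → Summit Pharma AG (R1): 35% × 47% × 13% = 2.1385% of Highfield Manufacturing Inc.
Chain via Orion Mining NL → Copperline Realty LP (R1): 100% × 14% × 61% = 8.54% of Highfield Manufacturing Inc.
Direct interest in Highfield Manufacturing Inc: 24%.
Aggregating (R2): 2.1385% + 8.54% + 24% = 34.6785%.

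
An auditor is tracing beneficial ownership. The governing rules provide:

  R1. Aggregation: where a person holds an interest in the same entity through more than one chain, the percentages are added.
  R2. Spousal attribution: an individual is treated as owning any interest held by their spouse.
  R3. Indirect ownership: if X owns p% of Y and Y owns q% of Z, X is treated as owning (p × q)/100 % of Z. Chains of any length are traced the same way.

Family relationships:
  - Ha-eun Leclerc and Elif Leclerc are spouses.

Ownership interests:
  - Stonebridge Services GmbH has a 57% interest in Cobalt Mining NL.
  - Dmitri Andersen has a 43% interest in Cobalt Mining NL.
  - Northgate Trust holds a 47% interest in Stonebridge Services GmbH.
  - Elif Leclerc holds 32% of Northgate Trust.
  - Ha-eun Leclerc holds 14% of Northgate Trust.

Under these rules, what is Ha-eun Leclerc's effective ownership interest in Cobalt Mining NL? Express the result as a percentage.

By spousal attribution (R2), Ha-eun Leclerc is treated as also owning Elif Leclerc's interest in Northgate Trust, giving 14% + 32% = 46%.
Chain via Northgate Trust → Stonebridge Services GmbH (R3): 46% × 47% × 57% = 12.3234% of Cobalt Mining NL.

12.3234%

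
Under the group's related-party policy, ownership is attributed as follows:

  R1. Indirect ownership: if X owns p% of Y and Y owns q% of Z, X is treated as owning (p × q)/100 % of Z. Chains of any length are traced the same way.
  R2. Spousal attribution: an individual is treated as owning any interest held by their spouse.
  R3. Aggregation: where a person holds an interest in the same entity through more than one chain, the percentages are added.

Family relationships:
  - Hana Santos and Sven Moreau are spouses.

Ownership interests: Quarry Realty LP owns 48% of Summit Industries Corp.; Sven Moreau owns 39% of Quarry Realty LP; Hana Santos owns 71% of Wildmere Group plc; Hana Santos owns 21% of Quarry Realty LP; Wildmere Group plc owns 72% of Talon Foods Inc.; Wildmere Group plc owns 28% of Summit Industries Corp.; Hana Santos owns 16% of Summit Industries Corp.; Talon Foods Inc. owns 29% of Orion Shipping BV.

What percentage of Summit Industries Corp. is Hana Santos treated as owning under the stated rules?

By spousal attribution (R2), Hana Santos is treated as also owning Sven Moreau's interest in Quarry Realty LP, giving 21% + 39% = 60%.
Chain via Wildmere Group plc (R1): 71% × 28% = 19.88% of Summit Industries Corp.
Chain via Quarry Realty LP (R1): 60% × 48% = 28.8% of Summit Industries Corp.
Direct interest in Summit Industries Corp: 16%.
Aggregating (R3): 19.88% + 28.8% + 16% = 64.68%.

64.68%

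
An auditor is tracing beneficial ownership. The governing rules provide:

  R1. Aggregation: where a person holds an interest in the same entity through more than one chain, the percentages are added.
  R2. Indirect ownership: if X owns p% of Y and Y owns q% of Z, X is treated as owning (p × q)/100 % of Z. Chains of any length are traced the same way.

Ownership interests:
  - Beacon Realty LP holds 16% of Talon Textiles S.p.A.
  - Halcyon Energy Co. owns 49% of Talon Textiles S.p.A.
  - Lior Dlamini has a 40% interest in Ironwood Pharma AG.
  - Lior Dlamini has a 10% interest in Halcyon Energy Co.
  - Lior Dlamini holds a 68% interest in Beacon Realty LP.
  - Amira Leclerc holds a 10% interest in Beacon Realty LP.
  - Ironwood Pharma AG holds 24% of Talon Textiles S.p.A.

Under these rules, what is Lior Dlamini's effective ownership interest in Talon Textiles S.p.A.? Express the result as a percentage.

Chain via Halcyon Energy Co. (R2): 10% × 49% = 4.9% of Talon Textiles S.p.A.
Chain via Beacon Realty LP (R2): 68% × 16% = 10.88% of Talon Textiles S.p.A.
Chain via Ironwood Pharma AG (R2): 40% × 24% = 9.6% of Talon Textiles S.p.A.
Aggregating (R1): 4.9% + 10.88% + 9.6% = 25.38%.

25.38%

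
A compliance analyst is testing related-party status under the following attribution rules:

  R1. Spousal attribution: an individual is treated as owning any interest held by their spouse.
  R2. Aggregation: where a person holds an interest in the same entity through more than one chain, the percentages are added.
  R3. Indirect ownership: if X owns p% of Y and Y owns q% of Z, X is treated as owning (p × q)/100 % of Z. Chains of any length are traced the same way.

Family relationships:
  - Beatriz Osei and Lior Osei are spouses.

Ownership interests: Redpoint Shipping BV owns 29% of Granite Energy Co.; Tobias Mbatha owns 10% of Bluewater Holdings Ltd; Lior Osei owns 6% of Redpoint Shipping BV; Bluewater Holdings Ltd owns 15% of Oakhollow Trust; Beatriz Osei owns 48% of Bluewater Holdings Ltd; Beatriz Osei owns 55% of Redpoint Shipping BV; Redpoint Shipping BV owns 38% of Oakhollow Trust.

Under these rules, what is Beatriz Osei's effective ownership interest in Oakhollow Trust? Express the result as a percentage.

30.38%

By spousal attribution (R1), Beatriz Osei is treated as also owning Lior Osei's interest in Redpoint Shipping BV, giving 55% + 6% = 61%.
Chain via Redpoint Shipping BV (R3): 61% × 38% = 23.18% of Oakhollow Trust.
Chain via Bluewater Holdings Ltd (R3): 48% × 15% = 7.2% of Oakhollow Trust.
Aggregating (R2): 23.18% + 7.2% = 30.38%.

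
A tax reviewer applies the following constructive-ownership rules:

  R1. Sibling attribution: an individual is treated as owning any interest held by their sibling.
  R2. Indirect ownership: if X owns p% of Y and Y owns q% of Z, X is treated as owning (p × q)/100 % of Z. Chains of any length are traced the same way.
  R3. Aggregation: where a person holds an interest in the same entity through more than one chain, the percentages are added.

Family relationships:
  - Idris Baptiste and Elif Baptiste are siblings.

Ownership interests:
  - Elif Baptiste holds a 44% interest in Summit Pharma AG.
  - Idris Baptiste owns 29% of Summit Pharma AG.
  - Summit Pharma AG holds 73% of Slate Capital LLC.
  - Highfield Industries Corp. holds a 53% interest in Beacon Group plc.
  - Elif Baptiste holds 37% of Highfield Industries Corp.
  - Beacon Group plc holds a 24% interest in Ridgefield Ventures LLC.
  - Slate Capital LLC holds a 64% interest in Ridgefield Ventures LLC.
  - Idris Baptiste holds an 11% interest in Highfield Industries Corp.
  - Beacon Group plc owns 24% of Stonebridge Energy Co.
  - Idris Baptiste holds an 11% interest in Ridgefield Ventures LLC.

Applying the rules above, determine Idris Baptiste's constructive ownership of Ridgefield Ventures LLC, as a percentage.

51.2112%

By sibling attribution (R1), Idris Baptiste is treated as also owning Elif Baptiste's interest in Summit Pharma AG, giving 29% + 44% = 73%.
By sibling attribution (R1), Idris Baptiste is treated as also owning Elif Baptiste's interest in Highfield Industries Corp, giving 11% + 37% = 48%.
Chain via Summit Pharma AG → Slate Capital LLC (R2): 73% × 73% × 64% = 34.1056% of Ridgefield Ventures LLC.
Chain via Highfield Industries Corp. → Beacon Group plc (R2): 48% × 53% × 24% = 6.1056% of Ridgefield Ventures LLC.
Direct interest in Ridgefield Ventures LLC: 11%.
Aggregating (R3): 34.1056% + 6.1056% + 11% = 51.2112%.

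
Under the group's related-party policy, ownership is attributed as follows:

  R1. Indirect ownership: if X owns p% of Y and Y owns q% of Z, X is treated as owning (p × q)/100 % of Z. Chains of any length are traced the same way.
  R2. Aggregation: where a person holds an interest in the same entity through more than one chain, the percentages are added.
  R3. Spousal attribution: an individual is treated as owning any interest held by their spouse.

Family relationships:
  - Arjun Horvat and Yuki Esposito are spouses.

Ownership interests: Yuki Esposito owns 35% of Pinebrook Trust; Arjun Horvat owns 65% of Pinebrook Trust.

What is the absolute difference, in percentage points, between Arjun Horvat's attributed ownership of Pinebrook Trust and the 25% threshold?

75

By spousal attribution (R3), Arjun Horvat is treated as also owning Yuki Esposito's interest in Pinebrook Trust, giving 65% + 35% = 100%.
Direct interest in Pinebrook Trust: 100%.
100% exceeds the 25% threshold by 75 percentage points.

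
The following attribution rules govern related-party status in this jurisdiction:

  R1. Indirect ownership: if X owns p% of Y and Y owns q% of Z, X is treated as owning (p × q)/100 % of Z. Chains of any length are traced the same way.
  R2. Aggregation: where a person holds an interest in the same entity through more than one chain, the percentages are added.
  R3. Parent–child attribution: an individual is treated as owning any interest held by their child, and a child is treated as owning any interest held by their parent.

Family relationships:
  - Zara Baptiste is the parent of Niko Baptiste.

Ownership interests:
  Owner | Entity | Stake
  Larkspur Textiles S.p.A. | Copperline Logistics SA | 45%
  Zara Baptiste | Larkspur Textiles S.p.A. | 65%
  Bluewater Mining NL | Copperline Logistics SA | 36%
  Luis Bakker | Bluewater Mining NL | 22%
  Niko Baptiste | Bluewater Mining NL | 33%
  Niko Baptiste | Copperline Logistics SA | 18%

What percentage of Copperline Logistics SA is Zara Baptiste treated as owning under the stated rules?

59.13%

By parent–child attribution (R3), Zara Baptiste is treated as owning Niko Baptiste's 33% interest in Bluewater Mining NL.
By parent–child attribution (R3), Zara Baptiste is treated as owning Niko Baptiste's 18% interest in Copperline Logistics SA.
Chain via Larkspur Textiles S.p.A. (R1): 65% × 45% = 29.25% of Copperline Logistics SA.
Chain via Bluewater Mining NL (R1): 33% × 36% = 11.88% of Copperline Logistics SA.
Direct interest in Copperline Logistics SA: 18%.
Aggregating (R2): 29.25% + 11.88% + 18% = 59.13%.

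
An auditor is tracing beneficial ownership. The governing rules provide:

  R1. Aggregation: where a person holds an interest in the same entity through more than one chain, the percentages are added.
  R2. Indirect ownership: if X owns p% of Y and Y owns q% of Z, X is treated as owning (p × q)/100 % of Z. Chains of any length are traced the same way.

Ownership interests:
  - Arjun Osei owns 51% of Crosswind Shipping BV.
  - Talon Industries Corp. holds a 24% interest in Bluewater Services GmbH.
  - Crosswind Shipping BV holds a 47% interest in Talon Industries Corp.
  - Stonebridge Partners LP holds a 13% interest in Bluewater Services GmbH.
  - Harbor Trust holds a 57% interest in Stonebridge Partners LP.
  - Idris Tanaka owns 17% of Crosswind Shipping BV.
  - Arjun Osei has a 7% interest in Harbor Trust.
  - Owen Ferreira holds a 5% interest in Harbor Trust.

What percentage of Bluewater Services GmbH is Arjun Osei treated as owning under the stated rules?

Chain via Harbor Trust → Stonebridge Partners LP (R2): 7% × 57% × 13% = 0.5187% of Bluewater Services GmbH.
Chain via Crosswind Shipping BV → Talon Industries Corp. (R2): 51% × 47% × 24% = 5.7528% of Bluewater Services GmbH.
Aggregating (R1): 0.5187% + 5.7528% = 6.2715%.

6.2715%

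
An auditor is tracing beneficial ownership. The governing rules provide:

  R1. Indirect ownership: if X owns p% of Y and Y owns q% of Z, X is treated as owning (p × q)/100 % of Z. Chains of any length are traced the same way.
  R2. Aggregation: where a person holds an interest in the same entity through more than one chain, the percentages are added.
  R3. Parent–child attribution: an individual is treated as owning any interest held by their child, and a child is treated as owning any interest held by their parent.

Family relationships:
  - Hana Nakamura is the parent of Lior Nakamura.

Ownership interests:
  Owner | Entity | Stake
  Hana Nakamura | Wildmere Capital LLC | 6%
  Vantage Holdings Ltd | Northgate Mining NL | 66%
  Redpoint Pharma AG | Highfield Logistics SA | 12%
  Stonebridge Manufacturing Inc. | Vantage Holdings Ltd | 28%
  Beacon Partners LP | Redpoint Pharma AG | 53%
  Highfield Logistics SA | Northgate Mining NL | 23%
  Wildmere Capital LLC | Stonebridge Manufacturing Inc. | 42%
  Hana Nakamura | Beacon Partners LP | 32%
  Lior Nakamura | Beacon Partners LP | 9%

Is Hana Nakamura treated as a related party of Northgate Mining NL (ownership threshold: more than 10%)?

No

By parent–child attribution (R3), Hana Nakamura is treated as also owning Lior Nakamura's interest in Beacon Partners LP, giving 32% + 9% = 41%.
Chain via Beacon Partners LP → Redpoint Pharma AG → Highfield Logistics SA (R1): 41% × 53% × 12% × 23% = 0.599748% of Northgate Mining NL.
Chain via Wildmere Capital LLC → Stonebridge Manufacturing Inc. → Vantage Holdings Ltd (R1): 6% × 42% × 28% × 66% = 0.465696% of Northgate Mining NL.
Aggregating (R2): 0.599748% + 0.465696% = 1.065444%.
1.065444% does not exceed the 10% threshold, so Hana is not a related party to Northgate Mining NL.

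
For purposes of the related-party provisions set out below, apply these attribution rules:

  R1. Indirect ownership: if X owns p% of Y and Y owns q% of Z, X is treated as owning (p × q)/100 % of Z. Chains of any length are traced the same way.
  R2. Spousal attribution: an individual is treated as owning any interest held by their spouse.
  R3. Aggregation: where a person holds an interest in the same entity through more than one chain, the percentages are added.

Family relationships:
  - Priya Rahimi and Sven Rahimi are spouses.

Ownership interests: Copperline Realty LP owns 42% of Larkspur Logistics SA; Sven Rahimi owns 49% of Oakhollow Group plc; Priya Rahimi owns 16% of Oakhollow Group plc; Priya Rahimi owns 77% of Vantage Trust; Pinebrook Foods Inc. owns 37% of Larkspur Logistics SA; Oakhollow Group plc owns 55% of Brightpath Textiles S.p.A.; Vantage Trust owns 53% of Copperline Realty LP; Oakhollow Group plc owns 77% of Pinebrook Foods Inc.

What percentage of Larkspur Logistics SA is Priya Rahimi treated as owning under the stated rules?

35.6587%

By spousal attribution (R2), Priya Rahimi is treated as also owning Sven Rahimi's interest in Oakhollow Group plc, giving 16% + 49% = 65%.
Chain via Vantage Trust → Copperline Realty LP (R1): 77% × 53% × 42% = 17.1402% of Larkspur Logistics SA.
Chain via Oakhollow Group plc → Pinebrook Foods Inc. (R1): 65% × 77% × 37% = 18.5185% of Larkspur Logistics SA.
Aggregating (R3): 17.1402% + 18.5185% = 35.6587%.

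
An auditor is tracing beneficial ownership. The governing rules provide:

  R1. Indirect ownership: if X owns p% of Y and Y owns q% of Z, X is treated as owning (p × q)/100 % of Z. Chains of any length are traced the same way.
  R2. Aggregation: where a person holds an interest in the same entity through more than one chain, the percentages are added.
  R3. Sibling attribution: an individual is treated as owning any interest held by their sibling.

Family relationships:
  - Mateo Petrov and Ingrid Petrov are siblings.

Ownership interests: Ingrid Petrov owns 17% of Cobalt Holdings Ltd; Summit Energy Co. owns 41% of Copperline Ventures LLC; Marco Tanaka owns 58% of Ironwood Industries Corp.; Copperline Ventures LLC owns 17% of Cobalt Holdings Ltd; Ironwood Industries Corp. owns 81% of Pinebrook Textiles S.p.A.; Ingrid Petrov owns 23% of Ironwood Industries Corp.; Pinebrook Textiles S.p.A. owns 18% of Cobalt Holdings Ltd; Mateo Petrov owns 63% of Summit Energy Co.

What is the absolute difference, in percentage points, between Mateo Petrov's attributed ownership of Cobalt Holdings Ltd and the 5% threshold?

By sibling attribution (R3), Mateo Petrov is treated as owning Ingrid Petrov's 23% interest in Ironwood Industries Corp.
By sibling attribution (R3), Mateo Petrov is treated as owning Ingrid Petrov's 17% interest in Cobalt Holdings Ltd.
Chain via Summit Energy Co. → Copperline Ventures LLC (R1): 63% × 41% × 17% = 4.3911% of Cobalt Holdings Ltd.
Chain via Ironwood Industries Corp. → Pinebrook Textiles S.p.A. (R1): 23% × 81% × 18% = 3.3534% of Cobalt Holdings Ltd.
Direct interest in Cobalt Holdings Ltd: 17%.
Aggregating (R2): 4.3911% + 3.3534% + 17% = 24.7445%.
24.7445% exceeds the 5% threshold by 19.7445 percentage points.

19.7445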